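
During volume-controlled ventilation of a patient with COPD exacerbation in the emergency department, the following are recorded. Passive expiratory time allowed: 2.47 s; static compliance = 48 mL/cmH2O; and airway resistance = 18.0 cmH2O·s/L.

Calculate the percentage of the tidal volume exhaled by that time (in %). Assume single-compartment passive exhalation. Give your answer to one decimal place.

τ = R × C = 18.0 × 48 mL/cmH2O = 18.0 × 0.048 L/cmH2O = 0.864 s.
Passive exhalation: V(t)/V₀ = e^(−t/τ) = e^(−2.47/0.864) = 0.05734.
Fraction exhaled = 1 − 0.05734 = 0.9427 → 94.27%.

94.3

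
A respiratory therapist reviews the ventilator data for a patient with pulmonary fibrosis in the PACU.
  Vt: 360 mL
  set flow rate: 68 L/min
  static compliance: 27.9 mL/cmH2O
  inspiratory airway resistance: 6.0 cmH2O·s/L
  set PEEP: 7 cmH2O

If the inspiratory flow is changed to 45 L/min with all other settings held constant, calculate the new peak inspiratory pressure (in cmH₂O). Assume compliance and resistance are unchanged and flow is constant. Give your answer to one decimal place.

24.4

Flow: 68 L/min ÷ 60 = 1.1333 L/s.
New flow: 45 L/min ÷ 60 = 0.75 L/s.
PIP = Vt/C + R·V̇ + PEEP (constant-flow equation of motion).
Only the resistive term changes: ΔPIP = R × ΔV̇ = 6.0 × (0.75 − 1.1333) = 6.0 × -0.3833 = -2.3 cmH2O.
Original PIP = 360/27.9 + 6.0×1.1333 + 7 = 26.703 cmH2O; new PIP = 26.703 + (-2.3) = 24.403 cmH2O.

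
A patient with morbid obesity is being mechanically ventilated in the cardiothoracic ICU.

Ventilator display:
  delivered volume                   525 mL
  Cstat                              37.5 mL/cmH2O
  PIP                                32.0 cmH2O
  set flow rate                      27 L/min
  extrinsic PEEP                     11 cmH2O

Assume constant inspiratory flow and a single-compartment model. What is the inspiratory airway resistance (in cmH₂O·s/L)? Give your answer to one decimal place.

Flow: 27 L/min ÷ 60 = 0.45 L/s.
Equation of motion (constant flow): PIP = Vt/C + R·V̇ + PEEP.
R·V̇ = PIP − Vt/C − PEEP = 32.0 − 525/37.5 − 11 = 32.0 − 14.0 − 11 = 7.0 cmH2O.
R = 7.0 / 0.45 = 15.556 cmH2O·s/L.

15.6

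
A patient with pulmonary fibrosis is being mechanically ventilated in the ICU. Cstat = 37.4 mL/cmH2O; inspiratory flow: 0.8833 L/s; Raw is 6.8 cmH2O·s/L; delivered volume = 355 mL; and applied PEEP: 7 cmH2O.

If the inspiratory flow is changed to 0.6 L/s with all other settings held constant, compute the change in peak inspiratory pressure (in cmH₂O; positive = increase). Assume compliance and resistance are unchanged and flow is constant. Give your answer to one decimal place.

-1.9

PIP = Vt/C + R·V̇ + PEEP (constant-flow equation of motion).
Only the resistive term changes: ΔPIP = R × ΔV̇ = 6.8 × (0.6 − 0.8833) = 6.8 × -0.2833 = -1.926 cmH2O.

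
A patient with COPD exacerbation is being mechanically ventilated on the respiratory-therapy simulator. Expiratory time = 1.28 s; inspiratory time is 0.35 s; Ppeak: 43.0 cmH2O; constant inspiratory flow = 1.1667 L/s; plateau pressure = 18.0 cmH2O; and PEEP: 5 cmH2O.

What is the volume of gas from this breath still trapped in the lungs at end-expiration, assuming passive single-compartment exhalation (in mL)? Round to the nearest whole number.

61

Vt = flow × Ti = 1.1667 L/s × 0.35 s × 1000 mL/L = 408.35 mL.
R = (PIP − Pplat)/V̇ = (43.0 − 18.0) / 1.1667 = 25.0/1.1667 = 21.428 cmH2O·s/L.
C = Vt/(Pplat − PEEP) = 408.35 / (18.0 − 5) = 408.35/13.0 = 31.412 mL/cmH2O.
τ = R × C = 21.428 × 0.03141 L/cmH2O = 0.6731 s.
Fraction remaining = e^(−Te/τ) = e^(−1.28/0.6731) = 0.1493.
Trapped volume = 408.35 × 0.1493 = 60.967 mL.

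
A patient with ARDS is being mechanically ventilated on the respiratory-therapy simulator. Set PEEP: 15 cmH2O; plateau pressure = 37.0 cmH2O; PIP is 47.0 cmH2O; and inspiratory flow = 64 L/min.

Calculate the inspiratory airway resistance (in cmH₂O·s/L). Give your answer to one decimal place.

Flow: 64 L/min ÷ 60 = 1.0667 L/s.
Raw = (PIP − Pplat) / flow = (47.0 − 37.0) / 1.0667 = 10.0 / 1.0667 = 9.375 cmH2O·s/L.

9.4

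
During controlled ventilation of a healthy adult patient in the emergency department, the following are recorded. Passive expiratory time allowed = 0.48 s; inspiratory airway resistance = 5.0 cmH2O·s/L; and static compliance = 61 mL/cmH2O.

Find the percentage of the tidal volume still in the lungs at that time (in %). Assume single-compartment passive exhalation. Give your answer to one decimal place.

20.7

τ = R × C = 5.0 × 61 mL/cmH2O = 5.0 × 0.061 L/cmH2O = 0.305 s.
Passive exhalation: V(t)/V₀ = e^(−t/τ) = e^(−0.48/0.305) = 0.2073.
Fraction remaining = 0.2073 → 20.73%.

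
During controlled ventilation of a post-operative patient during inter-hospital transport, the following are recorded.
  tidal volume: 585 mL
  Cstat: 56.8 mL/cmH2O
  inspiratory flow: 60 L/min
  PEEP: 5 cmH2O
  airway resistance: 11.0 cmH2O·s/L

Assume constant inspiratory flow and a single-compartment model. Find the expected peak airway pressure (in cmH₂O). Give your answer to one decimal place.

Flow: 60 L/min ÷ 60 = 1 L/s.
Equation of motion (constant flow): PIP = Vt/C + R·V̇ + PEEP.
PIP = 585/56.8 + 11.0×1 + 5 = 10.299 + 11.0 + 5 = 26.299 cmH2O.

26.3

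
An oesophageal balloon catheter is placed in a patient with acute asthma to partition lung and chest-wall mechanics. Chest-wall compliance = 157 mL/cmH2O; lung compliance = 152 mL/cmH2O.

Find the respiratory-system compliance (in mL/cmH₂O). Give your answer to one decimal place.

Lung and chest wall are elastances in series: 1/Crs = 1/CL + 1/Ccw.
1/Crs = 1/152 + 1/157 = 0.01295.
Crs = 77.22 mL/cmH2O.

77.2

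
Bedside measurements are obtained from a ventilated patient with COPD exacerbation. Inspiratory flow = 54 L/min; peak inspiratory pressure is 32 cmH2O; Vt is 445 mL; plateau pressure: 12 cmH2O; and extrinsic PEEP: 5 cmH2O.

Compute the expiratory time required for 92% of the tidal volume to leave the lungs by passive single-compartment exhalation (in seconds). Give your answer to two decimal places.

Flow: 54 L/min ÷ 60 = 0.9 L/s.
R = (PIP − Pplat)/V̇ = (32 − 12) / 0.9 = 20.0/0.9 = 22.222 cmH2O·s/L.
C = Vt/(Pplat − PEEP) = 445.0 / (12 − 5) = 445.0/7.0 = 63.571 mL/cmH2O.
τ = R × C = 22.222 × 0.06357 L/cmH2O = 1.413 s.
t = −τ·ln(1 − 0.92) = −1.413·ln(0.08) = 3.569 s.

3.57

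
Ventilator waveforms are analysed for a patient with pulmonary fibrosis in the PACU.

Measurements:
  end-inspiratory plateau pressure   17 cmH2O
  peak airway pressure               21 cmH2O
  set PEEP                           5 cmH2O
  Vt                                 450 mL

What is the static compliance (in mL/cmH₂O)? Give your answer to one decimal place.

Cstat = Vt / (Pplat − PEEP) = 450 / (17 − 5) = 450 / 12.0 = 37.5 mL/cmH2O.

37.5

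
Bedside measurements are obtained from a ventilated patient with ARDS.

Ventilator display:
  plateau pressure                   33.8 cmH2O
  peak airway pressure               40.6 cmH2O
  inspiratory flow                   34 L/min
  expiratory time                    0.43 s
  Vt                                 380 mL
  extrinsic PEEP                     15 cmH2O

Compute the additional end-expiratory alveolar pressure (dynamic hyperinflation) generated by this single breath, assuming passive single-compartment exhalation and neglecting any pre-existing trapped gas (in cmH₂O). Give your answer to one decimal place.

Flow: 34 L/min ÷ 60 = 0.5667 L/s.
R = (PIP − Pplat)/V̇ = (40.6 − 33.8) / 0.5667 = 6.8/0.5667 = 11.999 cmH2O·s/L.
C = Vt/(Pplat − PEEP) = 380.0 / (33.8 − 15) = 380.0/18.8 = 20.213 mL/cmH2O.
τ = R × C = 11.999 × 0.02021 L/cmH2O = 0.2425 s.
Fraction remaining = e^(−Te/τ) = e^(−0.43/0.2425) = 0.1698; trapped volume = 380.0 × 0.1698 = 64.524 mL.
Additional alveolar pressure from trapping ≈ V_trapped / C = 64.524 / 20.213 = 3.192 cmH2O.

3.2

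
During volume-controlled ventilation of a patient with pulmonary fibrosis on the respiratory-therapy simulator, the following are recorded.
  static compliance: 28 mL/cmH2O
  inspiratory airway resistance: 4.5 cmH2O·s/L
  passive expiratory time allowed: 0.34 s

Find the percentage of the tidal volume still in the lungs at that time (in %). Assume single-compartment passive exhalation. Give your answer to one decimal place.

τ = R × C = 4.5 × 28 mL/cmH2O = 4.5 × 0.028 L/cmH2O = 0.126 s.
Passive exhalation: V(t)/V₀ = e^(−t/τ) = e^(−0.34/0.126) = 0.06731.
Fraction remaining = 0.06731 → 6.731%.

6.7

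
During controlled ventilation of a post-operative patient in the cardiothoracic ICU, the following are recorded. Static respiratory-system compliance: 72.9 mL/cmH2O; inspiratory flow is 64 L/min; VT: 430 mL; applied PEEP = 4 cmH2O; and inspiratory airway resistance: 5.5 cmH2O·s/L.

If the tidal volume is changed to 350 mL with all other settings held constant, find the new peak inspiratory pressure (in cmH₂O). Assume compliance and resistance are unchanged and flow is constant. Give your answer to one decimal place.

Flow: 64 L/min ÷ 60 = 1.0667 L/s.
PIP = Vt/C + R·V̇ + PEEP (constant-flow equation of motion).
Only the elastic term changes: ΔPIP = ΔVt / C = (350 − 430) / 72.9 = -1.097 cmH2O.
Original PIP = 430/72.9 + 5.5×1.0667 + 4 = 15.765 cmH2O; new PIP = 15.765 + (-1.097) = 14.668 cmH2O.

14.7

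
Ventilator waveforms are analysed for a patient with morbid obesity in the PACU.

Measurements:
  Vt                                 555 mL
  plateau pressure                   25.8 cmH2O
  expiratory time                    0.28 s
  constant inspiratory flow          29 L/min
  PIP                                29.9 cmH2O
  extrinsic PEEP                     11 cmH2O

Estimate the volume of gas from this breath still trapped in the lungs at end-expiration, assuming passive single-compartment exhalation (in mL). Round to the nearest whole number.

Flow: 29 L/min ÷ 60 = 0.4833 L/s.
R = (PIP − Pplat)/V̇ = (29.9 − 25.8) / 0.4833 = 4.1/0.4833 = 8.483 cmH2O·s/L.
C = Vt/(Pplat − PEEP) = 555.0 / (25.8 − 11) = 555.0/14.8 = 37.5 mL/cmH2O.
τ = R × C = 8.483 × 0.0375 L/cmH2O = 0.3181 s.
Fraction remaining = e^(−Te/τ) = e^(−0.28/0.3181) = 0.4147.
Trapped volume = 555.0 × 0.4147 = 230.16 mL.

230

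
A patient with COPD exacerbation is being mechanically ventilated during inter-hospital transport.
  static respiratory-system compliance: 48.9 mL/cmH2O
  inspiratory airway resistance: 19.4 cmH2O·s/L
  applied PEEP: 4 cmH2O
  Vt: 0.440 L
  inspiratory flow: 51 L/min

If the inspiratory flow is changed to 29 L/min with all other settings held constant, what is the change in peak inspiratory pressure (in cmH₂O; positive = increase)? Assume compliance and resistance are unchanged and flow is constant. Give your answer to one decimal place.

Flow: 51 L/min ÷ 60 = 0.85 L/s.
New flow: 29 L/min ÷ 60 = 0.4833 L/s.
PIP = Vt/C + R·V̇ + PEEP (constant-flow equation of motion).
Only the resistive term changes: ΔPIP = R × ΔV̇ = 19.4 × (0.4833 − 0.85) = 19.4 × -0.3667 = -7.114 cmH2O.

-7.1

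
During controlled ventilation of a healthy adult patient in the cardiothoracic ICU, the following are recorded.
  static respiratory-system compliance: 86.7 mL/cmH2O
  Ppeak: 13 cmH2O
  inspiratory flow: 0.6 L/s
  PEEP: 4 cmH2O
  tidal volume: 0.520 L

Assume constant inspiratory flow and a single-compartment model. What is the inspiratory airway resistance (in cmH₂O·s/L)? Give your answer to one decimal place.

Equation of motion (constant flow): PIP = Vt/C + R·V̇ + PEEP.
R·V̇ = PIP − Vt/C − PEEP = 13 − 520/86.7 − 4 = 13 − 5.998 − 4 = 3.002 cmH2O.
R = 3.002 / 0.6 = 5.003 cmH2O·s/L.

5.0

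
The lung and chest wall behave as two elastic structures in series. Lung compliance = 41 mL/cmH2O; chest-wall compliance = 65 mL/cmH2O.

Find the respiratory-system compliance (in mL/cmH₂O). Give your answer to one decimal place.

Lung and chest wall are elastances in series: 1/Crs = 1/CL + 1/Ccw.
1/Crs = 1/41 + 1/65 = 0.03977.
Crs = 25.145 mL/cmH2O.

25.1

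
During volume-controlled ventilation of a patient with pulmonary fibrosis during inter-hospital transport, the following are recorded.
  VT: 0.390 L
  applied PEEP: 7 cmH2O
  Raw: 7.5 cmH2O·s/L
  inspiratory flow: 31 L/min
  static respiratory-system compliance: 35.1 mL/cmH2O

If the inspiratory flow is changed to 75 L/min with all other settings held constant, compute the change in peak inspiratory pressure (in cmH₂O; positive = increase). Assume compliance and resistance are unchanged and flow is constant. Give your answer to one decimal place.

5.5

Flow: 31 L/min ÷ 60 = 0.5167 L/s.
New flow: 75 L/min ÷ 60 = 1.25 L/s.
PIP = Vt/C + R·V̇ + PEEP (constant-flow equation of motion).
Only the resistive term changes: ΔPIP = R × ΔV̇ = 7.5 × (1.25 − 0.5167) = 7.5 × 0.7333 = 5.5 cmH2O.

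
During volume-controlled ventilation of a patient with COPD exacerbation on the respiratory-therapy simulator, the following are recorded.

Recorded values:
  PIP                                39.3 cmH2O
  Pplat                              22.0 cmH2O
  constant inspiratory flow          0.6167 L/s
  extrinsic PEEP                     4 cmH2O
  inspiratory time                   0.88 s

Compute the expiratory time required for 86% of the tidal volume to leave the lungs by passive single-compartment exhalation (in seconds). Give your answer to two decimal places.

1.66

Vt = flow × Ti = 0.6167 L/s × 0.88 s × 1000 mL/L = 542.7 mL.
R = (PIP − Pplat)/V̇ = (39.3 − 22.0) / 0.6167 = 17.3/0.6167 = 28.053 cmH2O·s/L.
C = Vt/(Pplat − PEEP) = 542.7 / (22.0 − 4) = 542.7/18.0 = 30.15 mL/cmH2O.
τ = R × C = 28.053 × 0.03015 L/cmH2O = 0.8458 s.
t = −τ·ln(1 − 0.86) = −0.8458·ln(0.14) = 1.663 s.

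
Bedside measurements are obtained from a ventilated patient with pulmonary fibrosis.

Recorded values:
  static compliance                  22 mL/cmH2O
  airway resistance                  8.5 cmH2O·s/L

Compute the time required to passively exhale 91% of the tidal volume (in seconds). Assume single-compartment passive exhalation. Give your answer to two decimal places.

τ = R × C = 8.5 × 22 mL/cmH2O = 8.5 × 0.022 L/cmH2O = 0.187 s.
Exhaled fraction f = 1 − e^(−t/τ) → t = −τ·ln(1 − f) = −0.187·ln(0.09) = 0.4503 s.

0.45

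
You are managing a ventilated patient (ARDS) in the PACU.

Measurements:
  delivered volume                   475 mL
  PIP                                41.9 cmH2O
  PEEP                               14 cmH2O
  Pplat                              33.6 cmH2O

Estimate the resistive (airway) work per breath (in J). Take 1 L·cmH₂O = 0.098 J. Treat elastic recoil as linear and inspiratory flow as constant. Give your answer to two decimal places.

With constant inspiratory flow the resistive pressure is constant at PIP − Pplat = 41.9 − 33.6 = 8.3 cmH2O, so resistive work = 8.3 × 0.475 = 3.943 L·cmH2O.
× 0.098 J/(L·cmH2O) → 0.3864 J.

0.39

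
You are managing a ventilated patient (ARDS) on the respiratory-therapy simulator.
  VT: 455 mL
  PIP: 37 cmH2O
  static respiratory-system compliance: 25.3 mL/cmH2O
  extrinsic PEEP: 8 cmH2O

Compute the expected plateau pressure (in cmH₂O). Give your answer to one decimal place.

26.0

Pplat = PEEP + Vt / Cstat = 8 + 455 / 25.3 = 8 + 17.984 = 25.984 cmH2O.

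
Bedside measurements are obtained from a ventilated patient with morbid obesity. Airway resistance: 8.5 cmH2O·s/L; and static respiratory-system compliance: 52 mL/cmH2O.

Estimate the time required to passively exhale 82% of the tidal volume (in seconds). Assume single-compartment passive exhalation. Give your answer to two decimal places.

0.76

τ = R × C = 8.5 × 52 mL/cmH2O = 8.5 × 0.052 L/cmH2O = 0.442 s.
Exhaled fraction f = 1 − e^(−t/τ) → t = −τ·ln(1 − f) = −0.442·ln(0.18) = 0.7579 s.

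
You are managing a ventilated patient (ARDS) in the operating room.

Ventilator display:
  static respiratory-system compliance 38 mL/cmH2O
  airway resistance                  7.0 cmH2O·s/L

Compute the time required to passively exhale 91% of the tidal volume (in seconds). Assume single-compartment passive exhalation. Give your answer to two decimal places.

0.64

τ = R × C = 7.0 × 38 mL/cmH2O = 7.0 × 0.038 L/cmH2O = 0.266 s.
Exhaled fraction f = 1 − e^(−t/τ) → t = −τ·ln(1 − f) = −0.266·ln(0.09) = 0.6405 s.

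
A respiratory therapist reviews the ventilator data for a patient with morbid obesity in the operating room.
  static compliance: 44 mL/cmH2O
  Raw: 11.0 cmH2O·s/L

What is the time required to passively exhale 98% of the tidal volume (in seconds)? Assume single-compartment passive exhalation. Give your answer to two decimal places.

τ = R × C = 11.0 × 44 mL/cmH2O = 11.0 × 0.044 L/cmH2O = 0.484 s.
Exhaled fraction f = 1 − e^(−t/τ) → t = −τ·ln(1 − f) = −0.484·ln(0.02) = 1.893 s.

1.89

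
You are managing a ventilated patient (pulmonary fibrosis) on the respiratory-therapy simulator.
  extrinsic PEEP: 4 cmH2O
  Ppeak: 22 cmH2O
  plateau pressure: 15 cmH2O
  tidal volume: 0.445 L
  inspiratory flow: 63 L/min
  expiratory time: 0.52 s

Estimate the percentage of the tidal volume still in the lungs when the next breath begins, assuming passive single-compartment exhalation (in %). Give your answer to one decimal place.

Flow: 63 L/min ÷ 60 = 1.05 L/s.
R = (PIP − Pplat)/V̇ = (22 − 15) / 1.05 = 7.0/1.05 = 6.667 cmH2O·s/L.
C = Vt/(Pplat − PEEP) = 445.0 / (15 − 4) = 445.0/11.0 = 40.455 mL/cmH2O.
τ = R × C = 6.667 × 0.04046 L/cmH2O = 0.2697 s.
Fraction remaining at end-expiration = e^(−Te/τ) = e^(−0.52/0.2697) = 0.1454 → 14.54%.

14.5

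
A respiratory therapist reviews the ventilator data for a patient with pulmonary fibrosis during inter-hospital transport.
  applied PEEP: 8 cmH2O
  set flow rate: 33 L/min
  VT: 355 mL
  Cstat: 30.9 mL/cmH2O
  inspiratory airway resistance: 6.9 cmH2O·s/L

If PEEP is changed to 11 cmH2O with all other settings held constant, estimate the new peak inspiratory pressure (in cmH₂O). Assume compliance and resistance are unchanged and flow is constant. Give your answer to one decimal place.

26.3

Flow: 33 L/min ÷ 60 = 0.55 L/s.
PIP = Vt/C + R·V̇ + PEEP (constant-flow equation of motion).
Only the baseline term changes: ΔPIP = ΔPEEP = 11 − 8 = 3.0 cmH2O.
Original PIP = 355/30.9 + 6.9×0.55 + 8 = 23.284 cmH2O; new PIP = 23.284 + (3.0) = 26.284 cmH2O.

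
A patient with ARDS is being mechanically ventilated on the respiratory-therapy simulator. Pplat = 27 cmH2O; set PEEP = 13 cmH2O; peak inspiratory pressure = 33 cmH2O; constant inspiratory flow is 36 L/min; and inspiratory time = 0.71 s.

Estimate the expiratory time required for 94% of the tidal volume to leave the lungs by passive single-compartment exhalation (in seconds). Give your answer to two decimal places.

0.86

Flow: 36 L/min ÷ 60 = 0.6 L/s.
Vt = flow × Ti = 0.6 L/s × 0.71 s × 1000 mL/L = 426.0 mL.
R = (PIP − Pplat)/V̇ = (33 − 27) / 0.6 = 6.0/0.6 = 10.0 cmH2O·s/L.
C = Vt/(Pplat − PEEP) = 426.0 / (27 − 13) = 426.0/14.0 = 30.429 mL/cmH2O.
τ = R × C = 10.0 × 0.03043 L/cmH2O = 0.3043 s.
t = −τ·ln(1 − 0.94) = −0.3043·ln(0.06) = 0.8561 s.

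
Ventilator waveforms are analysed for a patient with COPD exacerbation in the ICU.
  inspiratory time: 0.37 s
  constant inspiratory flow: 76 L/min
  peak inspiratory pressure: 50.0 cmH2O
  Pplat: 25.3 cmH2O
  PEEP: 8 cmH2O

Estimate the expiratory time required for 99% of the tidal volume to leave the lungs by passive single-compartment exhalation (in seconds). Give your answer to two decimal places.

Flow: 76 L/min ÷ 60 = 1.2667 L/s.
Vt = flow × Ti = 1.2667 L/s × 0.37 s × 1000 mL/L = 468.68 mL.
R = (PIP − Pplat)/V̇ = (50.0 − 25.3) / 1.2667 = 24.7/1.2667 = 19.499 cmH2O·s/L.
C = Vt/(Pplat − PEEP) = 468.68 / (25.3 − 8) = 468.68/17.3 = 27.091 mL/cmH2O.
τ = R × C = 19.499 × 0.02709 L/cmH2O = 0.5282 s.
t = −τ·ln(1 − 0.99) = −0.5282·ln(0.01) = 2.432 s.

2.43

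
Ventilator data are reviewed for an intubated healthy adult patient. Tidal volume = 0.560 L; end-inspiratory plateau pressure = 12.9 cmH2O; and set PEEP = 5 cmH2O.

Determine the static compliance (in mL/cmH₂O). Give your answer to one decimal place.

Cstat = Vt / (Pplat − PEEP) = 560 / (12.9 − 5) = 560 / 7.9 = 70.886 mL/cmH2O.

70.9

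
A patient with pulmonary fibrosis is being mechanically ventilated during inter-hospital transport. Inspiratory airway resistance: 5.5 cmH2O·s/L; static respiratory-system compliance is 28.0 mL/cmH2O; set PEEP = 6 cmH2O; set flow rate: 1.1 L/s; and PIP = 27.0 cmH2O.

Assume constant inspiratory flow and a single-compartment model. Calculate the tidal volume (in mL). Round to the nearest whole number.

419

Equation of motion (constant flow): PIP = Vt/C + R·V̇ + PEEP.
Vt/C = PIP − R·V̇ − PEEP = 27.0 − 6.05 − 6 = 14.95 cmH2O.
Vt = C × 14.95 = 28.0 × 14.95 = 418.6 mL.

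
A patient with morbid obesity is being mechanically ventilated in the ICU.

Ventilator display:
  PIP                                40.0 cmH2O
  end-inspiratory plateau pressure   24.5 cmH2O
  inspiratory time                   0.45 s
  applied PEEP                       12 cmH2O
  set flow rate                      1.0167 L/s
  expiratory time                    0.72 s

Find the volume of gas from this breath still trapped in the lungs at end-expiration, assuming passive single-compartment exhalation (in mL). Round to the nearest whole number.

Vt = flow × Ti = 1.0167 L/s × 0.45 s × 1000 mL/L = 457.52 mL.
R = (PIP − Pplat)/V̇ = (40.0 − 24.5) / 1.0167 = 15.5/1.0167 = 15.245 cmH2O·s/L.
C = Vt/(Pplat − PEEP) = 457.52 / (24.5 − 12) = 457.52/12.5 = 36.602 mL/cmH2O.
τ = R × C = 15.245 × 0.0366 L/cmH2O = 0.558 s.
Fraction remaining = e^(−Te/τ) = e^(−0.72/0.558) = 0.2752.
Trapped volume = 457.52 × 0.2752 = 125.91 mL.

126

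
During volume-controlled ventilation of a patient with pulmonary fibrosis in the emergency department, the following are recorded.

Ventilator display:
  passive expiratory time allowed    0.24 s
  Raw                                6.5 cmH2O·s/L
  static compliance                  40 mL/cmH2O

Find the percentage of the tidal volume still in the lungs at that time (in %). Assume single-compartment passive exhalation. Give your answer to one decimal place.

39.7

τ = R × C = 6.5 × 40 mL/cmH2O = 6.5 × 0.040 L/cmH2O = 0.26 s.
Passive exhalation: V(t)/V₀ = e^(−t/τ) = e^(−0.24/0.26) = 0.3973.
Fraction remaining = 0.3973 → 39.73%.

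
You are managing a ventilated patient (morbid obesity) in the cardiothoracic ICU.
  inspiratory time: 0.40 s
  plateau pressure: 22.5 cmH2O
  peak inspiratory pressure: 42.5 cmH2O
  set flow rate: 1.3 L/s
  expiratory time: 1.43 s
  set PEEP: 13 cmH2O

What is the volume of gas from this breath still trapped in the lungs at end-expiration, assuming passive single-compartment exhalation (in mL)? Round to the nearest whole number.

95

Vt = flow × Ti = 1.3 L/s × 0.40 s × 1000 mL/L = 520.0 mL.
R = (PIP − Pplat)/V̇ = (42.5 − 22.5) / 1.3 = 20.0/1.3 = 15.385 cmH2O·s/L.
C = Vt/(Pplat − PEEP) = 520.0 / (22.5 − 13) = 520.0/9.5 = 54.737 mL/cmH2O.
τ = R × C = 15.385 × 0.05474 L/cmH2O = 0.8422 s.
Fraction remaining = e^(−Te/τ) = e^(−1.43/0.8422) = 0.1831.
Trapped volume = 520.0 × 0.1831 = 95.212 mL.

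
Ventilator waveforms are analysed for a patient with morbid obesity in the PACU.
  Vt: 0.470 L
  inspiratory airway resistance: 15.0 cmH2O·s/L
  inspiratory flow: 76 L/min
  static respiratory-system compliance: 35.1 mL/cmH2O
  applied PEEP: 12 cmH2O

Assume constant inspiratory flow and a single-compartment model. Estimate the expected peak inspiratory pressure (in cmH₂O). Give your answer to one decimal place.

Flow: 76 L/min ÷ 60 = 1.2667 L/s.
Equation of motion (constant flow): PIP = Vt/C + R·V̇ + PEEP.
PIP = 470/35.1 + 15.0×1.2667 + 12 = 13.39 + 19.001 + 12 = 44.391 cmH2O.

44.4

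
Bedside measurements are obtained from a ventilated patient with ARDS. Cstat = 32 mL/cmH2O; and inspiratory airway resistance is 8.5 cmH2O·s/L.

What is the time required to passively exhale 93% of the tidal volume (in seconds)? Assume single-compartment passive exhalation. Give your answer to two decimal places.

τ = R × C = 8.5 × 32 mL/cmH2O = 8.5 × 0.032 L/cmH2O = 0.272 s.
Exhaled fraction f = 1 − e^(−t/τ) → t = −τ·ln(1 − f) = −0.272·ln(0.07) = 0.7233 s.

0.72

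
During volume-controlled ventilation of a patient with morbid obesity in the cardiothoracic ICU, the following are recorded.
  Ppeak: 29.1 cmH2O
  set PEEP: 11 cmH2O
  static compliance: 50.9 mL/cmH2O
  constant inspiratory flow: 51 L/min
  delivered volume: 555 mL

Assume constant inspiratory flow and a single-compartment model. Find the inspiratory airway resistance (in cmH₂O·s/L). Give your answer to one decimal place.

8.5

Flow: 51 L/min ÷ 60 = 0.85 L/s.
Equation of motion (constant flow): PIP = Vt/C + R·V̇ + PEEP.
R·V̇ = PIP − Vt/C − PEEP = 29.1 − 555/50.9 − 11 = 29.1 − 10.904 − 11 = 7.196 cmH2O.
R = 7.196 / 0.85 = 8.466 cmH2O·s/L.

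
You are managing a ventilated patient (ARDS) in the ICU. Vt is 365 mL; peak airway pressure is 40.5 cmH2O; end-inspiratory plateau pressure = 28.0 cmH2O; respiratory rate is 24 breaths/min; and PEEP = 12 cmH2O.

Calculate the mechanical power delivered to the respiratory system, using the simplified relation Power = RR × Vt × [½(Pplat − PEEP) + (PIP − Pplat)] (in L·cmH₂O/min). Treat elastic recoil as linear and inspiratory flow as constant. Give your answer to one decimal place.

Per-breath work = Vt × [½(Pplat−PEEP) + (PIP−Pplat)] = 0.365 × [0.5×16.0 + 12.5] = 0.365 × 20.5 = 7.483 L·cmH2O.
Power = 24 × 7.483 = 179.59 L·cmH2O/min.

179.6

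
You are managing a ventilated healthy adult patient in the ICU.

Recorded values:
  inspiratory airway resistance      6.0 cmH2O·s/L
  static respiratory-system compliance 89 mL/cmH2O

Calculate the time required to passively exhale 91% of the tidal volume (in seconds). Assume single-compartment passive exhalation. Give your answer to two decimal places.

1.29

τ = R × C = 6.0 × 89 mL/cmH2O = 6.0 × 0.089 L/cmH2O = 0.534 s.
Exhaled fraction f = 1 − e^(−t/τ) → t = −τ·ln(1 − f) = −0.534·ln(0.09) = 1.286 s.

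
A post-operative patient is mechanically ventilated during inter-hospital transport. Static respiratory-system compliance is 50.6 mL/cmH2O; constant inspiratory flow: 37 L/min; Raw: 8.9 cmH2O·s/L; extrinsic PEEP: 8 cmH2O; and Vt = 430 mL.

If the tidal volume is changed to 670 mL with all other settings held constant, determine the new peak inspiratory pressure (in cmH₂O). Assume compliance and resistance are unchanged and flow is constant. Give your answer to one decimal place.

26.7

Flow: 37 L/min ÷ 60 = 0.6167 L/s.
PIP = Vt/C + R·V̇ + PEEP (constant-flow equation of motion).
Only the elastic term changes: ΔPIP = ΔVt / C = (670 − 430) / 50.6 = 4.743 cmH2O.
Original PIP = 430/50.6 + 8.9×0.6167 + 8 = 21.987 cmH2O; new PIP = 21.987 + (4.743) = 26.73 cmH2O.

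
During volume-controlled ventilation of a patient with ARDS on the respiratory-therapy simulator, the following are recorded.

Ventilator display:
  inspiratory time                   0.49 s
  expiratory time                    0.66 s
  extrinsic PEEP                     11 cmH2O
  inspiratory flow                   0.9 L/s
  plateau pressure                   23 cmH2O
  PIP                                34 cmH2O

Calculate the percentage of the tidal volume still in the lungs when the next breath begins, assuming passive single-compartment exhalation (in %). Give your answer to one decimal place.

Vt = flow × Ti = 0.9 L/s × 0.49 s × 1000 mL/L = 441.0 mL.
R = (PIP − Pplat)/V̇ = (34 − 23) / 0.9 = 11.0/0.9 = 12.222 cmH2O·s/L.
C = Vt/(Pplat − PEEP) = 441.0 / (23 − 11) = 441.0/12.0 = 36.75 mL/cmH2O.
τ = R × C = 12.222 × 0.03675 L/cmH2O = 0.4492 s.
Fraction remaining at end-expiration = e^(−Te/τ) = e^(−0.66/0.4492) = 0.2301 → 23.01%.

23.0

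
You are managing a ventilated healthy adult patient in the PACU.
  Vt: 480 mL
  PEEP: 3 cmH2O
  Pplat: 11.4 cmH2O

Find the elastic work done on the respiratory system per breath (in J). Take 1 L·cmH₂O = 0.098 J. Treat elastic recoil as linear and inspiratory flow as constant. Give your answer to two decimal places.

0.20

Elastic work ≈ ½ × (Pplat − PEEP) × Vt = 0.5 × (11.4 − 3) × 0.480 L = 0.5 × 8.4 × 0.480 = 2.016 L·cmH2O.
× 0.098 J/(L·cmH2O) → 0.1976 J.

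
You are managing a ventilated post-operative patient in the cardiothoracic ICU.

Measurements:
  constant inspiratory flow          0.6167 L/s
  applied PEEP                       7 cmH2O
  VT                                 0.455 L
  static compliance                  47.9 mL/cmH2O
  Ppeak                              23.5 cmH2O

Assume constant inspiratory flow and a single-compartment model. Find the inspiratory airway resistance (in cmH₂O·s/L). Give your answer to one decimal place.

11.4

Equation of motion (constant flow): PIP = Vt/C + R·V̇ + PEEP.
R·V̇ = PIP − Vt/C − PEEP = 23.5 − 455/47.9 − 7 = 23.5 − 9.499 − 7 = 7.001 cmH2O.
R = 7.001 / 0.6167 = 11.352 cmH2O·s/L.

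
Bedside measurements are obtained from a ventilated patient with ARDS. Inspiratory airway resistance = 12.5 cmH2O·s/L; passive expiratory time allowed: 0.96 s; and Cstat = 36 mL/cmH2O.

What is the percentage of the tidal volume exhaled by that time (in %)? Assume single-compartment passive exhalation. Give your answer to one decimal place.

88.2

τ = R × C = 12.5 × 36 mL/cmH2O = 12.5 × 0.036 L/cmH2O = 0.45 s.
Passive exhalation: V(t)/V₀ = e^(−t/τ) = e^(−0.96/0.45) = 0.1184.
Fraction exhaled = 1 − 0.1184 = 0.8816 → 88.16%.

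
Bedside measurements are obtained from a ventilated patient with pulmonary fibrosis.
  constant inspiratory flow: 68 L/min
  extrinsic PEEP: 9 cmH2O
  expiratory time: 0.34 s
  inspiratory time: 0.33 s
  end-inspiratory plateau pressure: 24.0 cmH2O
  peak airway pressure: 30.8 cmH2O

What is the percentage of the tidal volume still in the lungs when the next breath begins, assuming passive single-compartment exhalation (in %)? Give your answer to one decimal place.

10.3

Flow: 68 L/min ÷ 60 = 1.1333 L/s.
Vt = flow × Ti = 1.1333 L/s × 0.33 s × 1000 mL/L = 373.99 mL.
R = (PIP − Pplat)/V̇ = (30.8 − 24.0) / 1.1333 = 6.8/1.1333 = 6.0 cmH2O·s/L.
C = Vt/(Pplat − PEEP) = 373.99 / (24.0 − 9) = 373.99/15.0 = 24.933 mL/cmH2O.
τ = R × C = 6.0 × 0.02493 L/cmH2O = 0.1496 s.
Fraction remaining at end-expiration = e^(−Te/τ) = e^(−0.34/0.1496) = 0.103 → 10.3%.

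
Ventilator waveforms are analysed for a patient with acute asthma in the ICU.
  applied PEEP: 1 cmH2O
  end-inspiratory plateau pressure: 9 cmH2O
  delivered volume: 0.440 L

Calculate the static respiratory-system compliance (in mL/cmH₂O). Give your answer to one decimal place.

Cstat = Vt / (Pplat − PEEP) = 440 / (9 − 1) = 440 / 8.0 = 55.0 mL/cmH2O.

55.0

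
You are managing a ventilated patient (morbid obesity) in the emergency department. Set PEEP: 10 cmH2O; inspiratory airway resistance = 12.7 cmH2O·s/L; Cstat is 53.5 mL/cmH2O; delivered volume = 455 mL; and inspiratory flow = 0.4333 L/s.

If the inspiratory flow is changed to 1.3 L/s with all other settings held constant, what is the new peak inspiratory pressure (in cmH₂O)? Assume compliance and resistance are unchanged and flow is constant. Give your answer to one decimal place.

35.0

PIP = Vt/C + R·V̇ + PEEP (constant-flow equation of motion).
Only the resistive term changes: ΔPIP = R × ΔV̇ = 12.7 × (1.3 − 0.4333) = 12.7 × 0.8667 = 11.007 cmH2O.
Original PIP = 455/53.5 + 12.7×0.4333 + 10 = 24.008 cmH2O; new PIP = 24.008 + (11.007) = 35.015 cmH2O.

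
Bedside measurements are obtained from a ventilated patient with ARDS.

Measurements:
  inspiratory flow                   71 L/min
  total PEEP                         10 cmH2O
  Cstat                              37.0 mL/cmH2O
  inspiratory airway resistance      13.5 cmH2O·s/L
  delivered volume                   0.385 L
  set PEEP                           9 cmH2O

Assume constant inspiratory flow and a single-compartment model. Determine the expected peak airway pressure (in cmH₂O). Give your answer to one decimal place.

36.4

Flow: 71 L/min ÷ 60 = 1.1833 L/s.
Total PEEP = 10 cmH2O (set 9 + intrinsic 1); this is the baseline alveolar pressure.
Equation of motion (constant flow): PIP = Vt/C + R·V̇ + PEEP.
PIP = 385/37.0 + 13.5×1.1833 + 10 = 10.405 + 15.975 + 10 = 36.38 cmH2O.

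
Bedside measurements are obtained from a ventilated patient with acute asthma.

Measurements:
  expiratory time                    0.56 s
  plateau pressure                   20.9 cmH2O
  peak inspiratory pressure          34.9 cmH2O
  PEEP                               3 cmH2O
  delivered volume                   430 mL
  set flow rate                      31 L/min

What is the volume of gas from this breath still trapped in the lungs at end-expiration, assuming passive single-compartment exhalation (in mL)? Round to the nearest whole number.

182

Flow: 31 L/min ÷ 60 = 0.5167 L/s.
R = (PIP − Pplat)/V̇ = (34.9 − 20.9) / 0.5167 = 14.0/0.5167 = 27.095 cmH2O·s/L.
C = Vt/(Pplat − PEEP) = 430.0 / (20.9 − 3) = 430.0/17.9 = 24.022 mL/cmH2O.
τ = R × C = 27.095 × 0.02402 L/cmH2O = 0.6508 s.
Fraction remaining = e^(−Te/τ) = e^(−0.56/0.6508) = 0.423.
Trapped volume = 430.0 × 0.423 = 181.89 mL.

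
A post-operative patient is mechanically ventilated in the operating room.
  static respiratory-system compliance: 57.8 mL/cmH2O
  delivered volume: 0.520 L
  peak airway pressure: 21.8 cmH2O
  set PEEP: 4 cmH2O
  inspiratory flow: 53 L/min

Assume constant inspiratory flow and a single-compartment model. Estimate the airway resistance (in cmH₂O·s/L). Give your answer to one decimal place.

10.0

Flow: 53 L/min ÷ 60 = 0.8833 L/s.
Equation of motion (constant flow): PIP = Vt/C + R·V̇ + PEEP.
R·V̇ = PIP − Vt/C − PEEP = 21.8 − 520/57.8 − 4 = 21.8 − 8.997 − 4 = 8.803 cmH2O.
R = 8.803 / 0.8833 = 9.966 cmH2O·s/L.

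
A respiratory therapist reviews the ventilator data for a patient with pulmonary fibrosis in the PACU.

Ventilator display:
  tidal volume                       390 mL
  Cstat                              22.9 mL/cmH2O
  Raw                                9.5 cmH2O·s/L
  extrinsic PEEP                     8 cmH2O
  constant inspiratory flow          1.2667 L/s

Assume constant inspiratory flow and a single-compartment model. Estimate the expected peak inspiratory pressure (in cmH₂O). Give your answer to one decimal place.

Equation of motion (constant flow): PIP = Vt/C + R·V̇ + PEEP.
PIP = 390/22.9 + 9.5×1.2667 + 8 = 17.031 + 12.034 + 8 = 37.065 cmH2O.

37.1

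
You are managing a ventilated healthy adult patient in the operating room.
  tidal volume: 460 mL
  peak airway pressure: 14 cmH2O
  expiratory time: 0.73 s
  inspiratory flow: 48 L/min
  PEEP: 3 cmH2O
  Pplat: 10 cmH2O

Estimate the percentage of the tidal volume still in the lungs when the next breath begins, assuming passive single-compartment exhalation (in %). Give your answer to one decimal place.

Flow: 48 L/min ÷ 60 = 0.8 L/s.
R = (PIP − Pplat)/V̇ = (14 − 10) / 0.8 = 4.0/0.8 = 5.0 cmH2O·s/L.
C = Vt/(Pplat − PEEP) = 460.0 / (10 − 3) = 460.0/7.0 = 65.714 mL/cmH2O.
τ = R × C = 5.0 × 0.06571 L/cmH2O = 0.3286 s.
Fraction remaining at end-expiration = e^(−Te/τ) = e^(−0.73/0.3286) = 0.1084 → 10.84%.

10.8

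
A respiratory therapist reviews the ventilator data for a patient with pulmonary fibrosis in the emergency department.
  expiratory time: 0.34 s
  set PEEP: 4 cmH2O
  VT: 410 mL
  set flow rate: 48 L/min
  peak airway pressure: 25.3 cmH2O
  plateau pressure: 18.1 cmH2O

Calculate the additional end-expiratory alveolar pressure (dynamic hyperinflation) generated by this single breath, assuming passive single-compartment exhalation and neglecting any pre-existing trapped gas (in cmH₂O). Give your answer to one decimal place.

Flow: 48 L/min ÷ 60 = 0.8 L/s.
R = (PIP − Pplat)/V̇ = (25.3 − 18.1) / 0.8 = 7.2/0.8 = 9.0 cmH2O·s/L.
C = Vt/(Pplat − PEEP) = 410.0 / (18.1 − 4) = 410.0/14.1 = 29.078 mL/cmH2O.
τ = R × C = 9.0 × 0.02908 L/cmH2O = 0.2617 s.
Fraction remaining = e^(−Te/τ) = e^(−0.34/0.2617) = 0.2728; trapped volume = 410.0 × 0.2728 = 111.85 mL.
Additional alveolar pressure from trapping ≈ V_trapped / C = 111.85 / 29.078 = 3.847 cmH2O.

3.8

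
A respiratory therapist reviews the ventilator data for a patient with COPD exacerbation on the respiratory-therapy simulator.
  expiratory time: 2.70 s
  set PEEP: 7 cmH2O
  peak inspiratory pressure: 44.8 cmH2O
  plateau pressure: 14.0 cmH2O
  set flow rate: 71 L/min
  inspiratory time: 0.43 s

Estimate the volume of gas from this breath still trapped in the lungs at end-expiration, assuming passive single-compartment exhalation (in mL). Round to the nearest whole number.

Flow: 71 L/min ÷ 60 = 1.1833 L/s.
Vt = flow × Ti = 1.1833 L/s × 0.43 s × 1000 mL/L = 508.82 mL.
R = (PIP − Pplat)/V̇ = (44.8 − 14.0) / 1.1833 = 30.8/1.1833 = 26.029 cmH2O·s/L.
C = Vt/(Pplat − PEEP) = 508.82 / (14.0 − 7) = 508.82/7.0 = 72.689 mL/cmH2O.
τ = R × C = 26.029 × 0.07269 L/cmH2O = 1.892 s.
Fraction remaining = e^(−Te/τ) = e^(−2.70/1.892) = 0.24.
Trapped volume = 508.82 × 0.24 = 122.12 mL.

122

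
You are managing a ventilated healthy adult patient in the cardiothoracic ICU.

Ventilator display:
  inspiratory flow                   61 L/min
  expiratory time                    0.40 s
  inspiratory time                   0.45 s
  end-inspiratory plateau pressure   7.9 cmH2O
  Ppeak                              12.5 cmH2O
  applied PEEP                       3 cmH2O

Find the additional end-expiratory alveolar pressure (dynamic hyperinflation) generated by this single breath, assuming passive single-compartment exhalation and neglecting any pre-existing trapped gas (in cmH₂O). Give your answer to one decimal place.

1.9

Flow: 61 L/min ÷ 60 = 1.0167 L/s.
Vt = flow × Ti = 1.0167 L/s × 0.45 s × 1000 mL/L = 457.52 mL.
R = (PIP − Pplat)/V̇ = (12.5 − 7.9) / 1.0167 = 4.6/1.0167 = 4.524 cmH2O·s/L.
C = Vt/(Pplat − PEEP) = 457.52 / (7.9 − 3) = 457.52/4.9 = 93.371 mL/cmH2O.
τ = R × C = 4.524 × 0.09337 L/cmH2O = 0.4224 s.
Fraction remaining = e^(−Te/τ) = e^(−0.40/0.4224) = 0.3879; trapped volume = 457.52 × 0.3879 = 177.47 mL.
Additional alveolar pressure from trapping ≈ V_trapped / C = 177.47 / 93.371 = 1.901 cmH2O.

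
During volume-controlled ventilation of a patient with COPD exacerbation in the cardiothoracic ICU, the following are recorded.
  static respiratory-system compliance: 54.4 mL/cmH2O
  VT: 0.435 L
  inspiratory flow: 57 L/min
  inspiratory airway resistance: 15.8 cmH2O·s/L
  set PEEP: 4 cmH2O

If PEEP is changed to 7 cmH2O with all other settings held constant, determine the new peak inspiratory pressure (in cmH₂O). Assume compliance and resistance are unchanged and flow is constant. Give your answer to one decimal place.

Flow: 57 L/min ÷ 60 = 0.95 L/s.
PIP = Vt/C + R·V̇ + PEEP (constant-flow equation of motion).
Only the baseline term changes: ΔPIP = ΔPEEP = 7 − 4 = 3.0 cmH2O.
Original PIP = 435/54.4 + 15.8×0.95 + 4 = 27.006 cmH2O; new PIP = 27.006 + (3.0) = 30.006 cmH2O.

30.0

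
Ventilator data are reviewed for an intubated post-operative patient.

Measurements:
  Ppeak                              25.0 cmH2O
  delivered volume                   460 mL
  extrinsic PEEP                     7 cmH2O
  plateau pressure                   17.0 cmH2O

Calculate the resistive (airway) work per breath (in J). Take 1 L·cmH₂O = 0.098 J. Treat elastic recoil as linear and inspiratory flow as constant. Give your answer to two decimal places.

With constant inspiratory flow the resistive pressure is constant at PIP − Pplat = 25.0 − 17.0 = 8.0 cmH2O, so resistive work = 8.0 × 0.460 = 3.68 L·cmH2O.
× 0.098 J/(L·cmH2O) → 0.3606 J.

0.36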